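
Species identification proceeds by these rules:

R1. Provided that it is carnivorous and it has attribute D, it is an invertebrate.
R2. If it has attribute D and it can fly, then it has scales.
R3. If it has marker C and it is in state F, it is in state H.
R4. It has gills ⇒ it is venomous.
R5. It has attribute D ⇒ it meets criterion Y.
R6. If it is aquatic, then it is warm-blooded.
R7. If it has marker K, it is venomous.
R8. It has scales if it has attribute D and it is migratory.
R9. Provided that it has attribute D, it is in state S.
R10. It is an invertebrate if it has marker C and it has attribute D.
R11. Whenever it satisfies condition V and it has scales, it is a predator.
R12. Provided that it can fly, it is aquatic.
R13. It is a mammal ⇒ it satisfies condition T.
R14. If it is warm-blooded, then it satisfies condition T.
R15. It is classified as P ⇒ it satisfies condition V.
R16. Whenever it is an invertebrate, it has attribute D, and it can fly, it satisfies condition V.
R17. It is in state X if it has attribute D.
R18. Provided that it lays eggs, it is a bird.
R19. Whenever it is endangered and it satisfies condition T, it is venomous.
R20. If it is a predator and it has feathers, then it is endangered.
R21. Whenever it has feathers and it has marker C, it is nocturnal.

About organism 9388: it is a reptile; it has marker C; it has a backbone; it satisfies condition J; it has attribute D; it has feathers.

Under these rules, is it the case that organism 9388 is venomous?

No

Forward chaining from the given facts derives: meets criterion Y, is in state S, is an invertebrate, is in state X, is nocturnal.
Rules concluding "it is venomous": R4 needs "it has gills"; R7 needs "it has marker K"; R19 needs "it is endangered" — none of these are established.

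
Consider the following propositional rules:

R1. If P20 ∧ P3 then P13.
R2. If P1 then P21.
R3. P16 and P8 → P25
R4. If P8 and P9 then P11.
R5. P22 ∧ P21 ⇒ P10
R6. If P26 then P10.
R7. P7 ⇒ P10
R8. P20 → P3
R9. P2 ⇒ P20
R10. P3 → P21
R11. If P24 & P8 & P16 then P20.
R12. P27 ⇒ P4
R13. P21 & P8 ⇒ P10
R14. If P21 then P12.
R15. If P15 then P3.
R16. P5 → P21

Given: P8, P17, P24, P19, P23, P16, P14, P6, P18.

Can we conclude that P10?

Yes

P20  (by R11: P24, P8, P16)
P3  (by R8: P20)
P21  (by R10: P3)
P10  (by R13: P21, P8)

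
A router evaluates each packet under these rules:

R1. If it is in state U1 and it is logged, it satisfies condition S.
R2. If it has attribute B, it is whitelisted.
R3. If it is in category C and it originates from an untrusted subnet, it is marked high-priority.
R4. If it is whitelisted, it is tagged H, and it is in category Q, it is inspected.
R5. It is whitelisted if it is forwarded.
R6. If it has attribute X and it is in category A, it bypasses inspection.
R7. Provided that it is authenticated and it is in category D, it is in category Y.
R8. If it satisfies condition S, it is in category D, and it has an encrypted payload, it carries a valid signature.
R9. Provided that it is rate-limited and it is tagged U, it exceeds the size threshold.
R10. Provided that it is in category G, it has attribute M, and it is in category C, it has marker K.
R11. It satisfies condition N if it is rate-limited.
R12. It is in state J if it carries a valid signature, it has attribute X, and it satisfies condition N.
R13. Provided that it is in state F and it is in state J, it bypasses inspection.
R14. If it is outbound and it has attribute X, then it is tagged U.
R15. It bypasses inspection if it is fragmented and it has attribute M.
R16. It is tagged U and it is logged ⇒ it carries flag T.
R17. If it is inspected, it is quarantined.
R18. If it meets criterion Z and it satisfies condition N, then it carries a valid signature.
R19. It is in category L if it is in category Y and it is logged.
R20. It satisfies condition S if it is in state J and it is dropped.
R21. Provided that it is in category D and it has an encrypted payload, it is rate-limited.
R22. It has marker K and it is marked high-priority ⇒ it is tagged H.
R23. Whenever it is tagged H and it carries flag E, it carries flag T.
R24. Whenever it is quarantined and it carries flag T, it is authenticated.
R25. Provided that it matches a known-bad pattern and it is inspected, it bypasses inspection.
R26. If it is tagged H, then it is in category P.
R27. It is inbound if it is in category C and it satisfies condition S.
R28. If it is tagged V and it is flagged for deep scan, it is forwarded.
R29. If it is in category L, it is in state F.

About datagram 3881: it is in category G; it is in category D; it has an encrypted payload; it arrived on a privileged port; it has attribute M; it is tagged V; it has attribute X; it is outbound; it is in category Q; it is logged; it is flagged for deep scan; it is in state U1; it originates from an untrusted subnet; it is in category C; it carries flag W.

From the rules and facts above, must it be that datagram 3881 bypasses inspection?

Yes

By R1 (it is in state U1, it is logged): it satisfies condition S.
By R3 (it is in category C, it originates from an untrusted subnet): it is marked high-priority.
By R8 (it satisfies condition S, it is in category D, it has an encrypted payload): it carries a valid signature.
By R10 (it is in category G, it has attribute M, it is in category C): it has marker K.
By R14 (it is outbound, it has attribute X): it is tagged U.
By R16 (it is tagged U, it is logged): it carries flag T.
By R21 (it is in category D, it has an encrypted payload): it is rate-limited.
By R22 (it has marker K, it is marked high-priority): it is tagged H.
By R28 (it is tagged V, it is flagged for deep scan): it is forwarded.
By R5 (it is forwarded): it is whitelisted.
By R11 (it is rate-limited): it satisfies condition N.
By R12 (it carries a valid signature, it has attribute X, it satisfies condition N): it is in state J.
By R4 (it is whitelisted, it is tagged H, it is in category Q): it is inspected.
By R17 (it is inspected): it is quarantined.
By R24 (it is quarantined, it carries flag T): it is authenticated.
By R7 (it is authenticated, it is in category D): it is in category Y.
By R19 (it is in category Y, it is logged): it is in category L.
By R29 (it is in category L): it is in state F.
By R13 (it is in state F, it is in state J): it bypasses inspection.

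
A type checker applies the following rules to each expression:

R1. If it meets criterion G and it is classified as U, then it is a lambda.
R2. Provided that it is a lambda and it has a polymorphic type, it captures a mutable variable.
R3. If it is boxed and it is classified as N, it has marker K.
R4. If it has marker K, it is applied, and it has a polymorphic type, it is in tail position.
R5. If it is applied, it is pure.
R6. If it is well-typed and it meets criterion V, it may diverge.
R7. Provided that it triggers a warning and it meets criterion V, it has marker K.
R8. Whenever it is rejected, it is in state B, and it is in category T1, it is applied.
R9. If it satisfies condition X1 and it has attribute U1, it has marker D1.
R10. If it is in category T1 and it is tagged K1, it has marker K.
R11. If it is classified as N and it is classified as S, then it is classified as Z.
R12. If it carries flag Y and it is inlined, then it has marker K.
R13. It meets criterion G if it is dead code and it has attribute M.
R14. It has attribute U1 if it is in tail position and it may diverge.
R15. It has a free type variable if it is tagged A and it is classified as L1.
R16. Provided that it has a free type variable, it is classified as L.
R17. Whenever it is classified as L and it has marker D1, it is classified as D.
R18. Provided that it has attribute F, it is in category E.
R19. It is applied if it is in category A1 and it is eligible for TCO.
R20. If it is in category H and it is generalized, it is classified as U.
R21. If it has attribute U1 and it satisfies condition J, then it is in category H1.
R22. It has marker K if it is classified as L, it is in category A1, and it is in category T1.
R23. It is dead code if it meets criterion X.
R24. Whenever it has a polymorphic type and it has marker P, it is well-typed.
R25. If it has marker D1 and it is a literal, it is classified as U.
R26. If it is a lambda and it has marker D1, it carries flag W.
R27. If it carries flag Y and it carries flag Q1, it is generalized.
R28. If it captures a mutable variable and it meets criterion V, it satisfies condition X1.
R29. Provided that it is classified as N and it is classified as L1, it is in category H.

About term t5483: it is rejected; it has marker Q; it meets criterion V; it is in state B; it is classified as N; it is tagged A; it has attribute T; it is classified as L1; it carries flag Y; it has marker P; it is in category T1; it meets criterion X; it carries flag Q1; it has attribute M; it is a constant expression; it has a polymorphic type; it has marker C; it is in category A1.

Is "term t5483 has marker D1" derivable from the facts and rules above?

Yes

By R8 (it is rejected, it is in state B, it is in category T1): it is applied.
By R15 (it is tagged A, it is classified as L1): it has a free type variable.
By R16 (it has a free type variable): it is classified as L.
By R22 (it is classified as L, it is in category A1, it is in category T1): it has marker K.
By R23 (it meets criterion X): it is dead code.
By R24 (it has a polymorphic type, it has marker P): it is well-typed.
By R27 (it carries flag Y, it carries flag Q1): it is generalized.
By R29 (it is classified as N, it is classified as L1): it is in category H.
By R4 (it has marker K, it is applied, it has a polymorphic type): it is in tail position.
By R6 (it is well-typed, it meets criterion V): it may diverge.
By R13 (it is dead code, it has attribute M): it meets criterion G.
By R14 (it is in tail position, it may diverge): it has attribute U1.
By R20 (it is in category H, it is generalized): it is classified as U.
By R1 (it meets criterion G, it is classified as U): it is a lambda.
By R2 (it is a lambda, it has a polymorphic type): it captures a mutable variable.
By R28 (it captures a mutable variable, it meets criterion V): it satisfies condition X1.
By R9 (it satisfies condition X1, it has attribute U1): it has marker D1.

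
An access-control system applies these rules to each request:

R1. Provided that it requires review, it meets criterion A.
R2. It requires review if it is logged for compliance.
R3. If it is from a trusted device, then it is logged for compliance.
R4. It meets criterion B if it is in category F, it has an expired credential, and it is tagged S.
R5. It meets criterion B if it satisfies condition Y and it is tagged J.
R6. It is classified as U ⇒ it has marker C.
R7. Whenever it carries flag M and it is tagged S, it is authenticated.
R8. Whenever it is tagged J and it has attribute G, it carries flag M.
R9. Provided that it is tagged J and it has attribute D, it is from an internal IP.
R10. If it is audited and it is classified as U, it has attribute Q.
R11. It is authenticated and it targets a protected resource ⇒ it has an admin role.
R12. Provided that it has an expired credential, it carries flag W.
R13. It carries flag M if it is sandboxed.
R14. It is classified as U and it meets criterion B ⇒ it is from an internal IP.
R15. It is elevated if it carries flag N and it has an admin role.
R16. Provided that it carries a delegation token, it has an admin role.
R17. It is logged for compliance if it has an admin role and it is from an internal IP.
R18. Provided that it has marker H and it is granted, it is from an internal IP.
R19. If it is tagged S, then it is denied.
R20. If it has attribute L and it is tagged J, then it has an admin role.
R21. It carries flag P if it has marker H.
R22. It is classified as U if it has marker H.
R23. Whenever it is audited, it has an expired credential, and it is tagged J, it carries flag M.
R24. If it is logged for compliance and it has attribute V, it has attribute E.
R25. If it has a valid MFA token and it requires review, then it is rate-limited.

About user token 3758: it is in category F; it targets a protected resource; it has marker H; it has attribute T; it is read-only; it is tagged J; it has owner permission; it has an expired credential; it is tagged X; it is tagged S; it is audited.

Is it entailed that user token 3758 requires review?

Yes

By R4 (it is in category F, it has an expired credential, it is tagged S): it meets criterion B.
By R22 (it has marker H): it is classified as U.
By R23 (it is audited, it has an expired credential, it is tagged J): it carries flag M.
By R7 (it carries flag M, it is tagged S): it is authenticated.
By R11 (it is authenticated, it targets a protected resource): it has an admin role.
By R14 (it is classified as U, it meets criterion B): it is from an internal IP.
By R17 (it has an admin role, it is from an internal IP): it is logged for compliance.
By R2 (it is logged for compliance): it requires review.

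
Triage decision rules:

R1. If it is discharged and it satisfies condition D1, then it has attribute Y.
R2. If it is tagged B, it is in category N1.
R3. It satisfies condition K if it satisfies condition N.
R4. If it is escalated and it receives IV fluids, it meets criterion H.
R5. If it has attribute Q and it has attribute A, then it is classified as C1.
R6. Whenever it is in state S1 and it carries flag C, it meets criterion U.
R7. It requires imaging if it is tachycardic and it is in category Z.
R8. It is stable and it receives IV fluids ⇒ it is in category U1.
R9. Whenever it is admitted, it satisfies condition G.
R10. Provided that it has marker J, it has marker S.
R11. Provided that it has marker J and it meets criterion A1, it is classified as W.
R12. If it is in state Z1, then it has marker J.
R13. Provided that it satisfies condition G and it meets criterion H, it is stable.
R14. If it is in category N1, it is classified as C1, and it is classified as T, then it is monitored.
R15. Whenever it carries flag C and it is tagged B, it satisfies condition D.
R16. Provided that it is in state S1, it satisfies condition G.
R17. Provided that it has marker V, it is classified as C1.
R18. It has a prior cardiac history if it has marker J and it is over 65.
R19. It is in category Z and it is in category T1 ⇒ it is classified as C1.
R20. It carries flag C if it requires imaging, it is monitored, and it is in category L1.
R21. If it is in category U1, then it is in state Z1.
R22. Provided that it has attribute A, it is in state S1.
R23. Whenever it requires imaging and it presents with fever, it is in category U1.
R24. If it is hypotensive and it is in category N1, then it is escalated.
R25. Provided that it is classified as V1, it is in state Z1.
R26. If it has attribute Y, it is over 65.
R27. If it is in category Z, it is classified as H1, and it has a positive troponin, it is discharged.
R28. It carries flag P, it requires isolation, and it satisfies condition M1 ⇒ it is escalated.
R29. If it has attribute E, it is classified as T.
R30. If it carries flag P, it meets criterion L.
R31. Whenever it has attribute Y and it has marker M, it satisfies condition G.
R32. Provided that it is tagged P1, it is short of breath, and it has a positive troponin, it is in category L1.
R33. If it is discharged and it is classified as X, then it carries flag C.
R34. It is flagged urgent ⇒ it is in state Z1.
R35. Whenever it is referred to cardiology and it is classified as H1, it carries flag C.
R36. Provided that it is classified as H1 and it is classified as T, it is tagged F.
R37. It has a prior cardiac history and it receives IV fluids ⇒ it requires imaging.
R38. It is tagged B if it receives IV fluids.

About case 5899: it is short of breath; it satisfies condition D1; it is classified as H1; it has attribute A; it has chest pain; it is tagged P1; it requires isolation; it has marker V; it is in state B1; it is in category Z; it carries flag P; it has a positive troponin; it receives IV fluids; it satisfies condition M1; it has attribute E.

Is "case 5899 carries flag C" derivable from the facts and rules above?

By R17 (it has marker V): it is classified as C1.
By R22 (it has attribute A): it is in state S1.
By R27 (it is in category Z, it is classified as H1, it has a positive troponin): it is discharged.
By R28 (it carries flag P, it requires isolation, it satisfies condition M1): it is escalated.
By R29 (it has attribute E): it is classified as T.
By R32 (it is tagged P1, it is short of breath, it has a positive troponin): it is in category L1.
By R38 (it receives IV fluids): it is tagged B.
By R1 (it is discharged, it satisfies condition D1): it has attribute Y.
By R2 (it is tagged B): it is in category N1.
By R4 (it is escalated, it receives IV fluids): it meets criterion H.
By R14 (it is in category N1, it is classified as C1, it is classified as T): it is monitored.
By R16 (it is in state S1): it satisfies condition G.
By R26 (it has attribute Y): it is over 65.
By R13 (it satisfies condition G, it meets criterion H): it is stable.
By R8 (it is stable, it receives IV fluids): it is in category U1.
By R21 (it is in category U1): it is in state Z1.
By R12 (it is in state Z1): it has marker J.
By R18 (it has marker J, it is over 65): it has a prior cardiac history.
By R37 (it has a prior cardiac history, it receives IV fluids): it requires imaging.
By R20 (it requires imaging, it is monitored, it is in category L1): it carries flag C.

Yes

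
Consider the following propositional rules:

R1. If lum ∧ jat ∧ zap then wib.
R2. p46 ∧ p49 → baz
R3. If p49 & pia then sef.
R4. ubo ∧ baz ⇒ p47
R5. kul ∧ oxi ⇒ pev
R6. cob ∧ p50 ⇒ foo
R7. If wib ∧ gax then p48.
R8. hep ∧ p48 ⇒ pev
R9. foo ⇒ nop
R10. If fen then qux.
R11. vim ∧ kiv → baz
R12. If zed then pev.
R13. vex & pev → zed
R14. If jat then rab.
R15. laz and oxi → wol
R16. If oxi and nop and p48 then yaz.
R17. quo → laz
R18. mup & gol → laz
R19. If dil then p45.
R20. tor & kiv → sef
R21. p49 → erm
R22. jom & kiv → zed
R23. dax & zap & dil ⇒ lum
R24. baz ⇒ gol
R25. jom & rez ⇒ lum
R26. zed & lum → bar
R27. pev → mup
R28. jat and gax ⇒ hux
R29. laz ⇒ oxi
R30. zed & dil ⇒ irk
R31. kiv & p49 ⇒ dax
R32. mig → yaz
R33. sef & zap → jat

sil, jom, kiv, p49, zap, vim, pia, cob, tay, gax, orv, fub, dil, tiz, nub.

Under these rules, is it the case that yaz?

Forward chaining from the given facts derives: sef, baz, p45, erm, zed, gol, irk, dax, jat, pev, rab, lum, bar, mup, hux, wib, p48, laz, oxi, wol.
Rules concluding yaz: R16 needs nop; R32 needs mig — none of these are established.

No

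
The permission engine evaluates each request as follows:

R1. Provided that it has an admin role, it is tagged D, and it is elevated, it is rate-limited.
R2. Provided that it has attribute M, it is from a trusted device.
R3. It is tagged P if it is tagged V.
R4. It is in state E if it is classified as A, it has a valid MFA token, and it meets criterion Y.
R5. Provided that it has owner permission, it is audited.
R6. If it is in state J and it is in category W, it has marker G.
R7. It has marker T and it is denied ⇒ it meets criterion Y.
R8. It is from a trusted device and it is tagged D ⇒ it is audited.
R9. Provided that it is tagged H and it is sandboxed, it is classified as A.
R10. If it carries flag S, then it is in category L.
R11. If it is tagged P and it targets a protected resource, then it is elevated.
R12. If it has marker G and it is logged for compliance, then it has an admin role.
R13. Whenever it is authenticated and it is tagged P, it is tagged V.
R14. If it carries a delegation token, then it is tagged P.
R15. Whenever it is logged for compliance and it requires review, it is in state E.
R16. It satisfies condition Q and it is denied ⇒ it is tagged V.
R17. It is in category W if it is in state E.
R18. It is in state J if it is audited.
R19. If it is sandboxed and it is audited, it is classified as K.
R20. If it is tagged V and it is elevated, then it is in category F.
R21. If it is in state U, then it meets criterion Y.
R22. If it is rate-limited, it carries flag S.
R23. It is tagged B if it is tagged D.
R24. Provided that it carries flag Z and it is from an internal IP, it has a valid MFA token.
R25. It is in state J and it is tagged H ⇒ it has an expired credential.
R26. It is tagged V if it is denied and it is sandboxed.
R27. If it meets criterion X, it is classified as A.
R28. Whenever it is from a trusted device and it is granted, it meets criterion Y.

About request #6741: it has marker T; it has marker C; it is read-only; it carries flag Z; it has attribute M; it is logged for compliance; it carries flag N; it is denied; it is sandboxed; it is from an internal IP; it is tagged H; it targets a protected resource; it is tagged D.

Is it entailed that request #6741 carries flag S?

By R2 (it has attribute M): it is from a trusted device.
By R7 (it has marker T, it is denied): it meets criterion Y.
By R8 (it is from a trusted device, it is tagged D): it is audited.
By R9 (it is tagged H, it is sandboxed): it is classified as A.
By R18 (it is audited): it is in state J.
By R24 (it carries flag Z, it is from an internal IP): it has a valid MFA token.
By R26 (it is denied, it is sandboxed): it is tagged V.
By R3 (it is tagged V): it is tagged P.
By R4 (it is classified as A, it has a valid MFA token, it meets criterion Y): it is in state E.
By R11 (it is tagged P, it targets a protected resource): it is elevated.
By R17 (it is in state E): it is in category W.
By R6 (it is in state J, it is in category W): it has marker G.
By R12 (it has marker G, it is logged for compliance): it has an admin role.
By R1 (it has an admin role, it is tagged D, it is elevated): it is rate-limited.
By R22 (it is rate-limited): it carries flag S.

Yes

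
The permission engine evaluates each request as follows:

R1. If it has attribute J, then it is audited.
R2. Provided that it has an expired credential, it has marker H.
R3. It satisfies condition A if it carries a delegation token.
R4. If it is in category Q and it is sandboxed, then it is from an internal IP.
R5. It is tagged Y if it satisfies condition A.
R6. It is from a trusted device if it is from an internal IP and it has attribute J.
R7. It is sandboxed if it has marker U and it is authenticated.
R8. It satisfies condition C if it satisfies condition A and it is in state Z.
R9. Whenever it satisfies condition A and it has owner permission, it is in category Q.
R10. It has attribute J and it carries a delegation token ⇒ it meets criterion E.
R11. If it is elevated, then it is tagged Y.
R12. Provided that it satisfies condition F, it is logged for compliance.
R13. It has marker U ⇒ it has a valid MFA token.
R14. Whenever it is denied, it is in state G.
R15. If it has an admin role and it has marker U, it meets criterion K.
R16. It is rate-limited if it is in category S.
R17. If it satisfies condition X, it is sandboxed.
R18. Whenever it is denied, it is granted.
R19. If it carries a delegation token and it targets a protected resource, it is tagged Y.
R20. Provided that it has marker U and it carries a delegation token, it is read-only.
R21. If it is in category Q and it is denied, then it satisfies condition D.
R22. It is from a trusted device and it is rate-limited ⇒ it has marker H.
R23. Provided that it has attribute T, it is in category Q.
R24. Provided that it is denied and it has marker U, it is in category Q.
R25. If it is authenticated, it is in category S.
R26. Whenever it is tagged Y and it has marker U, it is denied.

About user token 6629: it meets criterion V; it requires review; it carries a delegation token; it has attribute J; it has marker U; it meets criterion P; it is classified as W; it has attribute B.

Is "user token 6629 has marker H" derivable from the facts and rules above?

Forward chaining from the given facts derives: is audited, satisfies condition A, is tagged Y, meets criterion E, has a valid MFA token, is read-only, is denied, is in state G, is granted, is in category Q, satisfies condition D.
Rules concluding "it has marker H": R2 needs "it has an expired credential"; R22 needs "it is from a trusted device" — none of these are established.

No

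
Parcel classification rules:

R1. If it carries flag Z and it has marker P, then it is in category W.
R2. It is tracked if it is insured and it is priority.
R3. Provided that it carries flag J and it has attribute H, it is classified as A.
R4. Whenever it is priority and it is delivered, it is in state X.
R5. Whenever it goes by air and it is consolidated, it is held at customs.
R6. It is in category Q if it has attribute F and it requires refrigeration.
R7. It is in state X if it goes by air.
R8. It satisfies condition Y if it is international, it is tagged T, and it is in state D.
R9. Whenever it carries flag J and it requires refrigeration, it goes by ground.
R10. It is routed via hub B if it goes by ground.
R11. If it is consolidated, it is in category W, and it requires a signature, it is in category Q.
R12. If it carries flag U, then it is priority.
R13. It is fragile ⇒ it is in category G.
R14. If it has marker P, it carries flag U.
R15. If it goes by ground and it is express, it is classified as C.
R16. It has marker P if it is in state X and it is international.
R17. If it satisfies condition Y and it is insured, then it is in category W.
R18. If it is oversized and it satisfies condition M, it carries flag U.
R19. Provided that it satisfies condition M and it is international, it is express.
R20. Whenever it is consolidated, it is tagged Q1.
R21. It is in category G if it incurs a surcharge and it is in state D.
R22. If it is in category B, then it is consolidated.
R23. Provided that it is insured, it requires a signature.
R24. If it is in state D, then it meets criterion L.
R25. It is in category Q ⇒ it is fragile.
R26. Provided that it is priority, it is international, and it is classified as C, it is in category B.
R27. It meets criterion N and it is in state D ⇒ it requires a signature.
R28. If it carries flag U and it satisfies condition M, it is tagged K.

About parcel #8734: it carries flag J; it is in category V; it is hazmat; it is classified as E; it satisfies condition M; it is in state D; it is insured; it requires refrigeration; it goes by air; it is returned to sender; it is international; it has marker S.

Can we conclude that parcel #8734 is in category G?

Forward chaining from the given facts derives: is in state X, goes by ground, is routed via hub B, has marker P, is express, requires a signature, meets criterion L, carries flag U, is classified as C, is tagged K, is priority, is in category B, is tracked, is consolidated, is held at customs, is tagged Q1.
Rules concluding "it is in category G": R13 needs "it is fragile"; R21 needs "it incurs a surcharge" — none of these are established.

No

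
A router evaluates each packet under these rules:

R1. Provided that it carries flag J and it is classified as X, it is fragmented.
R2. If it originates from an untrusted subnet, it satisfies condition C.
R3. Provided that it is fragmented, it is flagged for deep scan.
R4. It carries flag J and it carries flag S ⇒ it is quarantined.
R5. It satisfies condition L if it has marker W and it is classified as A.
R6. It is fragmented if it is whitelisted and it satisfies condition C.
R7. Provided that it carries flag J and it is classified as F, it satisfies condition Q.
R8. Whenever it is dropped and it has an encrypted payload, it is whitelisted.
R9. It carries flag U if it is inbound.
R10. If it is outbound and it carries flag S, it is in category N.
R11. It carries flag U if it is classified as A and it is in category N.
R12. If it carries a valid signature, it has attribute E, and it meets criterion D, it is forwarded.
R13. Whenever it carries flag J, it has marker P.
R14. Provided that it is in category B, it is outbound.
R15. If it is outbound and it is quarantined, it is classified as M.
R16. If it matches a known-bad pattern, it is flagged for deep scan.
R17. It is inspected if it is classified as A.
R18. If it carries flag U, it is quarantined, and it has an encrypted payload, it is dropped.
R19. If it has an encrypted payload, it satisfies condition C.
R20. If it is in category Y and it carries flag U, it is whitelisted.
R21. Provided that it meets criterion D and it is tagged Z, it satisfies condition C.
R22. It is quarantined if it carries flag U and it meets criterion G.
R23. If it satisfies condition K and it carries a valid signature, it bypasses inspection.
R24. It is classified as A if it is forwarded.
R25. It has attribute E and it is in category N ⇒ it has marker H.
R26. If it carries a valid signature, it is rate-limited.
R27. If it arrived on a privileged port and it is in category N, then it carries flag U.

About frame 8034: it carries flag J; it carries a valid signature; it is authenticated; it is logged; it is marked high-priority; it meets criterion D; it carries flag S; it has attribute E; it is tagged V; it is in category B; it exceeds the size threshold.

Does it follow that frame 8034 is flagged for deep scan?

No

Forward chaining from the given facts derives: is quarantined, is forwarded, has marker P, is outbound, is classified as M, is classified as A, is rate-limited, is in category N, carries flag U, is inspected, has marker H.
Rules concluding "it is flagged for deep scan": R3 needs "it is fragmented"; R16 needs "it matches a known-bad pattern" — none of these are established.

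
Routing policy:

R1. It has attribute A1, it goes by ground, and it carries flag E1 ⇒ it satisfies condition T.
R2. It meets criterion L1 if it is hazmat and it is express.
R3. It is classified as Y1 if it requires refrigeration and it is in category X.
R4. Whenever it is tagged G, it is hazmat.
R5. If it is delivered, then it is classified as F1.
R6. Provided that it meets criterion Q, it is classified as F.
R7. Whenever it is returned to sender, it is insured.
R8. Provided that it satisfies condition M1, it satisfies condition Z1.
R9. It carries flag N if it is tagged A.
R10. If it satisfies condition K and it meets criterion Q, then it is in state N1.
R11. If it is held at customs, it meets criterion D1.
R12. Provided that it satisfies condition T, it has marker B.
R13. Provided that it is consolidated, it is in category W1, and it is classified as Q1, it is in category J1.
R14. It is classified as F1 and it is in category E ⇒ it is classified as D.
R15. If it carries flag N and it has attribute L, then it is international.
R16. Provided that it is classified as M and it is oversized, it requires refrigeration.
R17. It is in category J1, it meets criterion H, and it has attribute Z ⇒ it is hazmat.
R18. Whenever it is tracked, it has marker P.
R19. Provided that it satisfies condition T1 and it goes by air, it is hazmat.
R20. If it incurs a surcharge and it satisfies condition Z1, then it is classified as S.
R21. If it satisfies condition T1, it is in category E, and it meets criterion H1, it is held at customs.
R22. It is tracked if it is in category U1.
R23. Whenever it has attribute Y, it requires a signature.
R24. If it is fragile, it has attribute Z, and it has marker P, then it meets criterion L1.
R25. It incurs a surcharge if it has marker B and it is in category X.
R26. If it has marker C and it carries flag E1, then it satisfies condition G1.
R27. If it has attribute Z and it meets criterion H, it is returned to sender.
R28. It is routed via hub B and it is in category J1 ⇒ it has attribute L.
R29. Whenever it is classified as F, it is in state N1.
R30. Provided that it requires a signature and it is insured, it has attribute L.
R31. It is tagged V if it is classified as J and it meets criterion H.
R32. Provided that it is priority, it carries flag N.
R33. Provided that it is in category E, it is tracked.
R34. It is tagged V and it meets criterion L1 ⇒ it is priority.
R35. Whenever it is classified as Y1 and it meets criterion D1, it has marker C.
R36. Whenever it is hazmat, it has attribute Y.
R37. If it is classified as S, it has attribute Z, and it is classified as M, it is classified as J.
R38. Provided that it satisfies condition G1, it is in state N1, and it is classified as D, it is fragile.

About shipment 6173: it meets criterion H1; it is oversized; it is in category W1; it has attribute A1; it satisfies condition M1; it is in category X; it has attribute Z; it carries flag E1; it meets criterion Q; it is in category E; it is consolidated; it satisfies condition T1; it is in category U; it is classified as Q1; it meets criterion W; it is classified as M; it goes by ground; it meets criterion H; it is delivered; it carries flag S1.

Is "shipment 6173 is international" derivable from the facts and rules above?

By R1 (it has attribute A1, it goes by ground, it carries flag E1): it satisfies condition T.
By R5 (it is delivered): it is classified as F1.
By R6 (it meets criterion Q): it is classified as F.
By R8 (it satisfies condition M1): it satisfies condition Z1.
By R12 (it satisfies condition T): it has marker B.
By R13 (it is consolidated, it is in category W1, it is classified as Q1): it is in category J1.
By R14 (it is classified as F1, it is in category E): it is classified as D.
By R16 (it is classified as M, it is oversized): it requires refrigeration.
By R17 (it is in category J1, it meets criterion H, it has attribute Z): it is hazmat.
By R21 (it satisfies condition T1, it is in category E, it meets criterion H1): it is held at customs.
By R25 (it has marker B, it is in category X): it incurs a surcharge.
By R27 (it has attribute Z, it meets criterion H): it is returned to sender.
By R29 (it is classified as F): it is in state N1.
By R33 (it is in category E): it is tracked.
By R36 (it is hazmat): it has attribute Y.
By R3 (it requires refrigeration, it is in category X): it is classified as Y1.
By R7 (it is returned to sender): it is insured.
By R11 (it is held at customs): it meets criterion D1.
By R18 (it is tracked): it has marker P.
By R20 (it incurs a surcharge, it satisfies condition Z1): it is classified as S.
By R23 (it has attribute Y): it requires a signature.
By R30 (it requires a signature, it is insured): it has attribute L.
By R35 (it is classified as Y1, it meets criterion D1): it has marker C.
By R37 (it is classified as S, it has attribute Z, it is classified as M): it is classified as J.
By R26 (it has marker C, it carries flag E1): it satisfies condition G1.
By R31 (it is classified as J, it meets criterion H): it is tagged V.
By R38 (it satisfies condition G1, it is in state N1, it is classified as D): it is fragile.
By R24 (it is fragile, it has attribute Z, it has marker P): it meets criterion L1.
By R34 (it is tagged V, it meets criterion L1): it is priority.
By R32 (it is priority): it carries flag N.
By R15 (it carries flag N, it has attribute L): it is international.

Yes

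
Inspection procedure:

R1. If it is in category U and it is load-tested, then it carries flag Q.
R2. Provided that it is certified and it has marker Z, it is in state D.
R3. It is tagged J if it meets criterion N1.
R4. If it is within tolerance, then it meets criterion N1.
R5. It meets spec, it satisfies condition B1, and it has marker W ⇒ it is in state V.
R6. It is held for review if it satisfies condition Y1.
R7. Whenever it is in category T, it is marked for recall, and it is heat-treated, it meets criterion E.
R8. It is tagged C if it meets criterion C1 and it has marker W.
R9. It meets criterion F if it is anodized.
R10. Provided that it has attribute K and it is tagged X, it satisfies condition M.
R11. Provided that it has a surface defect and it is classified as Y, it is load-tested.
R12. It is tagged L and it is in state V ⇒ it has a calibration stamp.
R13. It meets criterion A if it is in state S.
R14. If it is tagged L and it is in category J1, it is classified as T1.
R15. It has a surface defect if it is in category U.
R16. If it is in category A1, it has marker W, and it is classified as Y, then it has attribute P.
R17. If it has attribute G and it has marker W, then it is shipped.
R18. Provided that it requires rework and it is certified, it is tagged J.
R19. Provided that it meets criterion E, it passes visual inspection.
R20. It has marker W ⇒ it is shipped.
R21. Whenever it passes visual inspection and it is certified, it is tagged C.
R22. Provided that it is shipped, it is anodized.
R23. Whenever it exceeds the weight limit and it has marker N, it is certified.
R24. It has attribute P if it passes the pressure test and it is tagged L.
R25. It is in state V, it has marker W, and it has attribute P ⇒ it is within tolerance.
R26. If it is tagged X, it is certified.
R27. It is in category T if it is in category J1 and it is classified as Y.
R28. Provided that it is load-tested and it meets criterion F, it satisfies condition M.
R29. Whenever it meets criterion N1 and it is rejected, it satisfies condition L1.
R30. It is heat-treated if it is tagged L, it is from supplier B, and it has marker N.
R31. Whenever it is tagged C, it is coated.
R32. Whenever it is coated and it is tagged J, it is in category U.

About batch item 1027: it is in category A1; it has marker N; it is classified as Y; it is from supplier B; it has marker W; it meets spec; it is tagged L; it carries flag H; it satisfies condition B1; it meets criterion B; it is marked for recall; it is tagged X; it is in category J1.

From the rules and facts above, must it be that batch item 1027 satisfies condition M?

By R5 (it meets spec, it satisfies condition B1, it has marker W): it is in state V.
By R16 (it is in category A1, it has marker W, it is classified as Y): it has attribute P.
By R20 (it has marker W): it is shipped.
By R22 (it is shipped): it is anodized.
By R25 (it is in state V, it has marker W, it has attribute P): it is within tolerance.
By R26 (it is tagged X): it is certified.
By R27 (it is in category J1, it is classified as Y): it is in category T.
By R30 (it is tagged L, it is from supplier B, it has marker N): it is heat-treated.
By R4 (it is within tolerance): it meets criterion N1.
By R7 (it is in category T, it is marked for recall, it is heat-treated): it meets criterion E.
By R9 (it is anodized): it meets criterion F.
By R19 (it meets criterion E): it passes visual inspection.
By R21 (it passes visual inspection, it is certified): it is tagged C.
By R31 (it is tagged C): it is coated.
By R3 (it meets criterion N1): it is tagged J.
By R32 (it is coated, it is tagged J): it is in category U.
By R15 (it is in category U): it has a surface defect.
By R11 (it has a surface defect, it is classified as Y): it is load-tested.
By R28 (it is load-tested, it meets criterion F): it satisfies condition M.

Yes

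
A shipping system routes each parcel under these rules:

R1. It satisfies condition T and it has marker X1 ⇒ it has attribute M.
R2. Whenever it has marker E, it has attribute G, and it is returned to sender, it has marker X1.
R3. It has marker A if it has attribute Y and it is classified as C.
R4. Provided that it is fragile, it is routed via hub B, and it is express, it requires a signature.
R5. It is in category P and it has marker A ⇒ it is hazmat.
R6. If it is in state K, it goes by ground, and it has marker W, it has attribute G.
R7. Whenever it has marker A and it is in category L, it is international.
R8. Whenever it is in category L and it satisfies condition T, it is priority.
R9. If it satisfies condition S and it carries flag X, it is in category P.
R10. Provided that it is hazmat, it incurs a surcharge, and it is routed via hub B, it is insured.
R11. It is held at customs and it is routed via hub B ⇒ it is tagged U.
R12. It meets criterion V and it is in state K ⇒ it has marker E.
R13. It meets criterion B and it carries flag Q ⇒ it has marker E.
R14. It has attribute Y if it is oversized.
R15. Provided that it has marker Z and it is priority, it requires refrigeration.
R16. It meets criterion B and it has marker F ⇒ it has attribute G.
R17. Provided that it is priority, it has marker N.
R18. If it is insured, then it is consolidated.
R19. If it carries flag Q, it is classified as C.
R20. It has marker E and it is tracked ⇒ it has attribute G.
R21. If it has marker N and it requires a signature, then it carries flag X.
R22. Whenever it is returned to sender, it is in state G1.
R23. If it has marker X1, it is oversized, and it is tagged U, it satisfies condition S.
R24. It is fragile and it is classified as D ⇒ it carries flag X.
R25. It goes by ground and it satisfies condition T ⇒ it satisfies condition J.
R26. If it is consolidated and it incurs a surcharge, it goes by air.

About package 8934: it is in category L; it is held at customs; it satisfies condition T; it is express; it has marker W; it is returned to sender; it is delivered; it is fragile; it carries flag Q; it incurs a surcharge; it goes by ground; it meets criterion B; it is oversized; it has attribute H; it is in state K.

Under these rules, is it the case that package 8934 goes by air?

No

Forward chaining from the given facts derives: has attribute G, is priority, has marker E, has attribute Y, has marker N, is classified as C, is in state G1, satisfies condition J, has marker X1, has marker A, is international, has attribute M.
The only rule concluding "it goes by air" is R26, which needs "it is consolidated"; that is never established.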